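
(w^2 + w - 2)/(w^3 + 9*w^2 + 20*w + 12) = (w - 1)/(w^2 + 7*w + 6)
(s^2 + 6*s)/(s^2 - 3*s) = (s + 6)/(s - 3)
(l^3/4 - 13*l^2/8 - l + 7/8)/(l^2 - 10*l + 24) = (2*l^3 - 13*l^2 - 8*l + 7)/(8*(l^2 - 10*l + 24))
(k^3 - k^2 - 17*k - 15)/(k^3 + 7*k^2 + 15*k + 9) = (k - 5)/(k + 3)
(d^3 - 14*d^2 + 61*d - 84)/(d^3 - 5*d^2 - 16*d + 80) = (d^2 - 10*d + 21)/(d^2 - d - 20)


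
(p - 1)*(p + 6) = p^2 + 5*p - 6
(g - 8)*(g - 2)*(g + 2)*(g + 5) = g^4 - 3*g^3 - 44*g^2 + 12*g + 160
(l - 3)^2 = l^2 - 6*l + 9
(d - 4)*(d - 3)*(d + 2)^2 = d^4 - 3*d^3 - 12*d^2 + 20*d + 48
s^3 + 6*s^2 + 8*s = s*(s + 2)*(s + 4)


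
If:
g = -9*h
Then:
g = -9*h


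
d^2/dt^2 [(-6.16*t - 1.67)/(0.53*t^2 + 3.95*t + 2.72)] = (-(1.06*t + 3.95)*(2.12*t + 7.9)*(6.16*t + 1.67) + (19.5888*t + 50.4342)*(0.53*t^2 + 3.95*t + 2.72))/(0.53*t^2 + 3.95*t + 2.72)^3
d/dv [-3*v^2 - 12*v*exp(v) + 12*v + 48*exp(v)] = -12*v*exp(v) - 6*v + 36*exp(v) + 12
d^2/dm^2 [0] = 0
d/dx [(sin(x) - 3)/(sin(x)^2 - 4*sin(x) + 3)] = -cos(x)/(sin(x) - 1)^2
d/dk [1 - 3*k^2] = -6*k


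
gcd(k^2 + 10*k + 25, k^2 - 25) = k + 5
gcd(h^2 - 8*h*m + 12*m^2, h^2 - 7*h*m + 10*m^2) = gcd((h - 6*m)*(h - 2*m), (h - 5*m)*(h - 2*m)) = h - 2*m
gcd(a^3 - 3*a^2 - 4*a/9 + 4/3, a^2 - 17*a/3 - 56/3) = 1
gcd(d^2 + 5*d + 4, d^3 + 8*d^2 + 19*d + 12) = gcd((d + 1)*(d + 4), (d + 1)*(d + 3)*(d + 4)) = d^2 + 5*d + 4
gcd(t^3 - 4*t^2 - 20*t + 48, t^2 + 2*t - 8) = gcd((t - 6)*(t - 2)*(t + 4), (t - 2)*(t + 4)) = t^2 + 2*t - 8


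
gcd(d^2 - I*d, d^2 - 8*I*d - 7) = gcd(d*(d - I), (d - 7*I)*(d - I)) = d - I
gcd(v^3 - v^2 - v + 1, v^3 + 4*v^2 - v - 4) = v^2 - 1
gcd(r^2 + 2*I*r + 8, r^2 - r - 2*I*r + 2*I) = r - 2*I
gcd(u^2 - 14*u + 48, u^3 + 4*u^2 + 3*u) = 1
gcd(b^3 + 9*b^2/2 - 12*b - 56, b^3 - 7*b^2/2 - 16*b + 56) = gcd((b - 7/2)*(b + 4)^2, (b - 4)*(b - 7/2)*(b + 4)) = b^2 + b/2 - 14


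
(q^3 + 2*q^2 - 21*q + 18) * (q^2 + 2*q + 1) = q^5 + 4*q^4 - 16*q^3 - 22*q^2 + 15*q + 18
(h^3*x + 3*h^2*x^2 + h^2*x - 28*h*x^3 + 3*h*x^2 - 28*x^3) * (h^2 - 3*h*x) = h^5*x + h^4*x - 37*h^3*x^3 + 84*h^2*x^4 - 37*h^2*x^3 + 84*h*x^4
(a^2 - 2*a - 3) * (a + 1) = a^3 - a^2 - 5*a - 3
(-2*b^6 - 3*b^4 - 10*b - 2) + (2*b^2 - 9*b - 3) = -2*b^6 - 3*b^4 + 2*b^2 - 19*b - 5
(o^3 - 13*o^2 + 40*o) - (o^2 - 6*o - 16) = o^3 - 14*o^2 + 46*o + 16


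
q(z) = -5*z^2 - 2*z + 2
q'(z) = -10*z - 2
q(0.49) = -0.18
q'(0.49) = -6.90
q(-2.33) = -20.48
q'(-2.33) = 21.30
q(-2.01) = -14.18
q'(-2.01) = 18.10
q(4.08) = -89.39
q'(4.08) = -42.80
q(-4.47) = -88.96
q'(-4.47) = 42.70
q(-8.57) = -348.08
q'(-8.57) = 83.70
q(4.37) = -102.22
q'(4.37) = -45.70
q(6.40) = -215.60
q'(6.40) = -66.00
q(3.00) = -49.00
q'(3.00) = -32.00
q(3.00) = -49.00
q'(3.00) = -32.00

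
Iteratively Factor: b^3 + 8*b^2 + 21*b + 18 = (b + 2)*(b^2 + 6*b + 9) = (b + 2)*(b + 3)*(b + 3)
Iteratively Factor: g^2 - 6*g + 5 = (g - 5)*(g - 1)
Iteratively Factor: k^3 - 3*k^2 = (k - 3)*(k^2) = k*(k - 3)*(k)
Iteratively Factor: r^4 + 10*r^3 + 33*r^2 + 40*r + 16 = (r + 1)*(r^3 + 9*r^2 + 24*r + 16) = (r + 1)^2*(r^2 + 8*r + 16) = (r + 1)^2*(r + 4)*(r + 4)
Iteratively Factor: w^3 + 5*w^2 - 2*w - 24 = (w + 4)*(w^2 + w - 6) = (w + 3)*(w + 4)*(w - 2)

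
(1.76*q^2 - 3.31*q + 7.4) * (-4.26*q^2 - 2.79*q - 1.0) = -7.4976*q^4 + 9.1902*q^3 - 24.0491*q^2 - 17.336*q - 7.4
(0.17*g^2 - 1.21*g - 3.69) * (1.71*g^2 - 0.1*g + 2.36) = 0.2907*g^4 - 2.0861*g^3 - 5.7877*g^2 - 2.4866*g - 8.7084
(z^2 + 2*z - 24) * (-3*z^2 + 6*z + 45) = -3*z^4 + 129*z^2 - 54*z - 1080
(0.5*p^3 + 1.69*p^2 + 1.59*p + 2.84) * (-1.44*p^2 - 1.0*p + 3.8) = -0.72*p^5 - 2.9336*p^4 - 2.0796*p^3 + 0.7424*p^2 + 3.202*p + 10.792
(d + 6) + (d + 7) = 2*d + 13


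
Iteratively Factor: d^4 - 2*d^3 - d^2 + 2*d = (d - 1)*(d^3 - d^2 - 2*d) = (d - 1)*(d + 1)*(d^2 - 2*d) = (d - 2)*(d - 1)*(d + 1)*(d)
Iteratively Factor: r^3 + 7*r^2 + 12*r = (r + 3)*(r^2 + 4*r) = r*(r + 3)*(r + 4)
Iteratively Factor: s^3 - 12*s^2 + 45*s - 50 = (s - 5)*(s^2 - 7*s + 10) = (s - 5)^2*(s - 2)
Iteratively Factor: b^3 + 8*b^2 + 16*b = (b + 4)*(b^2 + 4*b) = b*(b + 4)*(b + 4)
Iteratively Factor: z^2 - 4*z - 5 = (z - 5)*(z + 1)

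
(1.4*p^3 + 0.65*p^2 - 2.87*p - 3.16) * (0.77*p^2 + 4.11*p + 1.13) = 1.078*p^5 + 6.2545*p^4 + 2.0436*p^3 - 13.4944*p^2 - 16.2307*p - 3.5708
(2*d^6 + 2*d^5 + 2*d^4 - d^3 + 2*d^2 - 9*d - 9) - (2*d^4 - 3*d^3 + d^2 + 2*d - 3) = 2*d^6 + 2*d^5 + 2*d^3 + d^2 - 11*d - 6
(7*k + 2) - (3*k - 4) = 4*k + 6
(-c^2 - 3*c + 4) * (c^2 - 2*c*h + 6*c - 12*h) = -c^4 + 2*c^3*h - 9*c^3 + 18*c^2*h - 14*c^2 + 28*c*h + 24*c - 48*h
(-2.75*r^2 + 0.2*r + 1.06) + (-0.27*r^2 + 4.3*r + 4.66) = -3.02*r^2 + 4.5*r + 5.72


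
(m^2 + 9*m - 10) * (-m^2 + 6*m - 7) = -m^4 - 3*m^3 + 57*m^2 - 123*m + 70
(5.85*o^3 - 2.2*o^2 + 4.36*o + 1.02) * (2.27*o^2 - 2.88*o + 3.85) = 13.2795*o^5 - 21.842*o^4 + 38.7557*o^3 - 18.7114*o^2 + 13.8484*o + 3.927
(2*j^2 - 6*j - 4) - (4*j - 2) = 2*j^2 - 10*j - 2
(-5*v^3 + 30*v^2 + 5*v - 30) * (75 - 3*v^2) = 15*v^5 - 90*v^4 - 390*v^3 + 2340*v^2 + 375*v - 2250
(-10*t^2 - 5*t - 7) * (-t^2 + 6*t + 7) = 10*t^4 - 55*t^3 - 93*t^2 - 77*t - 49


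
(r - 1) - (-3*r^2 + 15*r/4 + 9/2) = 3*r^2 - 11*r/4 - 11/2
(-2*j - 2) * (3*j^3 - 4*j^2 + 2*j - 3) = -6*j^4 + 2*j^3 + 4*j^2 + 2*j + 6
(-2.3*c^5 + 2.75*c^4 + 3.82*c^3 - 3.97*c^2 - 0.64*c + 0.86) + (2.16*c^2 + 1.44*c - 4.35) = -2.3*c^5 + 2.75*c^4 + 3.82*c^3 - 1.81*c^2 + 0.8*c - 3.49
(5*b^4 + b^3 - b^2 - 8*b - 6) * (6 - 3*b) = -15*b^5 + 27*b^4 + 9*b^3 + 18*b^2 - 30*b - 36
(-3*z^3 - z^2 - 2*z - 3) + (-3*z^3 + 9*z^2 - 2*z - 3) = -6*z^3 + 8*z^2 - 4*z - 6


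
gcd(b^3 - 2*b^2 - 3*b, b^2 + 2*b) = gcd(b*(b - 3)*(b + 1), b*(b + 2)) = b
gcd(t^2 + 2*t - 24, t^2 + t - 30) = t + 6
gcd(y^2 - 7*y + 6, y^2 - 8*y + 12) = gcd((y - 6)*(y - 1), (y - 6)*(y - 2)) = y - 6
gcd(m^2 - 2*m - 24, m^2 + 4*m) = m + 4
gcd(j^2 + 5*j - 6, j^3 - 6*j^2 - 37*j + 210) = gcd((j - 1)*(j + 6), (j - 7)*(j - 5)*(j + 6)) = j + 6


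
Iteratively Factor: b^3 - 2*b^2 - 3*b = (b + 1)*(b^2 - 3*b) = (b - 3)*(b + 1)*(b)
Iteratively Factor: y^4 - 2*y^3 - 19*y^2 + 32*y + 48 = (y - 4)*(y^3 + 2*y^2 - 11*y - 12) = (y - 4)*(y + 4)*(y^2 - 2*y - 3) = (y - 4)*(y + 1)*(y + 4)*(y - 3)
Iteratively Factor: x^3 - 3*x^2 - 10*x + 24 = (x + 3)*(x^2 - 6*x + 8) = (x - 2)*(x + 3)*(x - 4)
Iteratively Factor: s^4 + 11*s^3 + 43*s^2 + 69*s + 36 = (s + 3)*(s^3 + 8*s^2 + 19*s + 12) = (s + 3)*(s + 4)*(s^2 + 4*s + 3) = (s + 1)*(s + 3)*(s + 4)*(s + 3)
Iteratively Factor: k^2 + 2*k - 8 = (k - 2)*(k + 4)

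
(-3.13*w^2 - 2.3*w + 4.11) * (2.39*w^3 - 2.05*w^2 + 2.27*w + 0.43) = -7.4807*w^5 + 0.919499999999999*w^4 + 7.4328*w^3 - 14.9924*w^2 + 8.3407*w + 1.7673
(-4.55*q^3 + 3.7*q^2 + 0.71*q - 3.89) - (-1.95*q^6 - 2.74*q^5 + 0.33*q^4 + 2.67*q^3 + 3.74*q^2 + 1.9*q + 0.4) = 1.95*q^6 + 2.74*q^5 - 0.33*q^4 - 7.22*q^3 - 0.04*q^2 - 1.19*q - 4.29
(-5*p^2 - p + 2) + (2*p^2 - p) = -3*p^2 - 2*p + 2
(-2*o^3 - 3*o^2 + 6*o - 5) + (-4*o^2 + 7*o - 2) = -2*o^3 - 7*o^2 + 13*o - 7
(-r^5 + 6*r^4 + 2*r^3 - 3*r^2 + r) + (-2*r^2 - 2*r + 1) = -r^5 + 6*r^4 + 2*r^3 - 5*r^2 - r + 1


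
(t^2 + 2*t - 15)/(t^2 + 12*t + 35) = (t - 3)/(t + 7)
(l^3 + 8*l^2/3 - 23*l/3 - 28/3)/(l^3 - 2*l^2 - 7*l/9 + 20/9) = 3*(3*l^2 + 5*l - 28)/(9*l^2 - 27*l + 20)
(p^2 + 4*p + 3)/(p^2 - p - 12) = (p + 1)/(p - 4)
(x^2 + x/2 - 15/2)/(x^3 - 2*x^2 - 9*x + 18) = (x - 5/2)/(x^2 - 5*x + 6)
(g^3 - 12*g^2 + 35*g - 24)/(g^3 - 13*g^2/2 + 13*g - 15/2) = 2*(g - 8)/(2*g - 5)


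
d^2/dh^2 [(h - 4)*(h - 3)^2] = 6*h - 20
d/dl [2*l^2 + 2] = 4*l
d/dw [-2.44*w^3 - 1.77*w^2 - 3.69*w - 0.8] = -7.32*w^2 - 3.54*w - 3.69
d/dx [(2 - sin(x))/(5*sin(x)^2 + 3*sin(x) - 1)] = 5*(sin(x)^2 - 4*sin(x) - 1)*cos(x)/(5*sin(x)^2 + 3*sin(x) - 1)^2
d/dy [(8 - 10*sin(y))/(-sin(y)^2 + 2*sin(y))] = 2*(-5*cos(y) + 8/tan(y) - 8*cos(y)/sin(y)^2)/(sin(y) - 2)^2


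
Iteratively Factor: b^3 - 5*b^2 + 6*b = (b)*(b^2 - 5*b + 6) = b*(b - 3)*(b - 2)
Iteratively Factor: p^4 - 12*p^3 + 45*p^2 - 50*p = (p)*(p^3 - 12*p^2 + 45*p - 50) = p*(p - 2)*(p^2 - 10*p + 25) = p*(p - 5)*(p - 2)*(p - 5)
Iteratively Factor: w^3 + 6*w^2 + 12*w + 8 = (w + 2)*(w^2 + 4*w + 4) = (w + 2)^2*(w + 2)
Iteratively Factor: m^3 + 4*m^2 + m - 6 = (m - 1)*(m^2 + 5*m + 6) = (m - 1)*(m + 3)*(m + 2)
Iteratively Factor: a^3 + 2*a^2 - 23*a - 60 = (a + 3)*(a^2 - a - 20) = (a - 5)*(a + 3)*(a + 4)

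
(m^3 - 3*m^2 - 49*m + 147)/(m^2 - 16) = (m^3 - 3*m^2 - 49*m + 147)/(m^2 - 16)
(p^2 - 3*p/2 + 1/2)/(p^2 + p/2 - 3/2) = (2*p - 1)/(2*p + 3)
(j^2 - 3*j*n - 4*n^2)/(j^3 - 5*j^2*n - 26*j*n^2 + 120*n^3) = (j + n)/(j^2 - j*n - 30*n^2)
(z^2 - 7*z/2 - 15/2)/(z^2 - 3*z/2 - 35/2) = (2*z + 3)/(2*z + 7)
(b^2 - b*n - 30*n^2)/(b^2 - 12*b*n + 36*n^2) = (b + 5*n)/(b - 6*n)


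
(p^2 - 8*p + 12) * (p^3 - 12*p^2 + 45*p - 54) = p^5 - 20*p^4 + 153*p^3 - 558*p^2 + 972*p - 648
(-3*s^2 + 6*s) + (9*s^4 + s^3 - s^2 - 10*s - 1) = 9*s^4 + s^3 - 4*s^2 - 4*s - 1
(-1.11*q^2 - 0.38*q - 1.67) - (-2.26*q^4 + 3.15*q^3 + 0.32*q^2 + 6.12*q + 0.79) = 2.26*q^4 - 3.15*q^3 - 1.43*q^2 - 6.5*q - 2.46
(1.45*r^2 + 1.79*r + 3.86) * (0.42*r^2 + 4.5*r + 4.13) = 0.609*r^4 + 7.2768*r^3 + 15.6647*r^2 + 24.7627*r + 15.9418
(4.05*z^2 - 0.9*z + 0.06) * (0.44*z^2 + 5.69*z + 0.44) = 1.782*z^4 + 22.6485*z^3 - 3.3126*z^2 - 0.0546*z + 0.0264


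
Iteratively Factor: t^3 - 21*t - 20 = (t + 4)*(t^2 - 4*t - 5) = (t + 1)*(t + 4)*(t - 5)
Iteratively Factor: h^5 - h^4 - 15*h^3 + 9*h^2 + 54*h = (h - 3)*(h^4 + 2*h^3 - 9*h^2 - 18*h) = (h - 3)*(h + 3)*(h^3 - h^2 - 6*h) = (h - 3)*(h + 2)*(h + 3)*(h^2 - 3*h) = h*(h - 3)*(h + 2)*(h + 3)*(h - 3)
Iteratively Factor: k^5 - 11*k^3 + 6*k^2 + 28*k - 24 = (k - 2)*(k^4 + 2*k^3 - 7*k^2 - 8*k + 12) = (k - 2)*(k - 1)*(k^3 + 3*k^2 - 4*k - 12) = (k - 2)^2*(k - 1)*(k^2 + 5*k + 6) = (k - 2)^2*(k - 1)*(k + 2)*(k + 3)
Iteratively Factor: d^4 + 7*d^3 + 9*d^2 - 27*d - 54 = (d - 2)*(d^3 + 9*d^2 + 27*d + 27) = (d - 2)*(d + 3)*(d^2 + 6*d + 9) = (d - 2)*(d + 3)^2*(d + 3)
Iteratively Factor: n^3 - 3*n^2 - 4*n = (n + 1)*(n^2 - 4*n) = n*(n + 1)*(n - 4)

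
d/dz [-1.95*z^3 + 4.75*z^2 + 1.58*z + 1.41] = -5.85*z^2 + 9.5*z + 1.58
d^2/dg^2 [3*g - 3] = 0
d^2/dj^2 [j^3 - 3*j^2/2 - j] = 6*j - 3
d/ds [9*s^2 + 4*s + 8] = 18*s + 4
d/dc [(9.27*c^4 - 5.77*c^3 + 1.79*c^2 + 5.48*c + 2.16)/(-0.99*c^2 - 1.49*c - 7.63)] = (-18.3546*c^5 - 35.7246*c^4 - 265.7258*c^3 + 134.8334*c^2 - 23.0386*c - 38.594)/(0.9801*c^4 + 2.9502*c^3 + 17.3275*c^2 + 22.7374*c + 58.2169)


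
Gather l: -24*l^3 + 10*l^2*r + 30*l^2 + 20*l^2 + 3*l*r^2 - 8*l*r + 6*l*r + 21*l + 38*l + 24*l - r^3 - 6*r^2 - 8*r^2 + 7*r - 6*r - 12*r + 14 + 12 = -24*l^3 + l^2*(10*r + 50) + l*(3*r^2 - 2*r + 83) - r^3 - 14*r^2 - 11*r + 26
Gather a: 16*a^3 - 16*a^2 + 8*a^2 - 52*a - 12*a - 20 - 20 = 16*a^3 - 8*a^2 - 64*a - 40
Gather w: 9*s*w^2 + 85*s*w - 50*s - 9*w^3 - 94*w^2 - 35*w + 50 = -50*s - 9*w^3 + w^2*(9*s - 94) + w*(85*s - 35) + 50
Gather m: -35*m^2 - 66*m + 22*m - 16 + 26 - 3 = -35*m^2 - 44*m + 7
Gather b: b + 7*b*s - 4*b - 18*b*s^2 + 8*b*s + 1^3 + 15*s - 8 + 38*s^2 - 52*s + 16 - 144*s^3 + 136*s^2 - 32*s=b*(-18*s^2 + 15*s - 3) - 144*s^3 + 174*s^2 - 69*s + 9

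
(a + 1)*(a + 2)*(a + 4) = a^3 + 7*a^2 + 14*a + 8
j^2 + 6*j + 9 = (j + 3)^2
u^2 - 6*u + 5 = (u - 5)*(u - 1)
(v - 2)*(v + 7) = v^2 + 5*v - 14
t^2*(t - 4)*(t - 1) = t^4 - 5*t^3 + 4*t^2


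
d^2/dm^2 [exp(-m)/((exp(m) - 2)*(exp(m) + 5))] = (9*exp(4*m) + 33*exp(3*m) + 16*exp(2*m) - 90*exp(m) + 100)*exp(-m)/(exp(6*m) + 9*exp(5*m) - 3*exp(4*m) - 153*exp(3*m) + 30*exp(2*m) + 900*exp(m) - 1000)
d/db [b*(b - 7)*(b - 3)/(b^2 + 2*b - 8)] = (b^4 + 4*b^3 - 65*b^2 + 160*b - 168)/(b^4 + 4*b^3 - 12*b^2 - 32*b + 64)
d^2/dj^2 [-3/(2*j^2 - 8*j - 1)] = 12*(-2*j^2 + 8*j + 8*(j - 2)^2 + 1)/(-2*j^2 + 8*j + 1)^3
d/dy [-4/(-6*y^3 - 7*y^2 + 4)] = 8*y*(-9*y - 7)/(6*y^3 + 7*y^2 - 4)^2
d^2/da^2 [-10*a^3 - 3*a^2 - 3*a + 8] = -60*a - 6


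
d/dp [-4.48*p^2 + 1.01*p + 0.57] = 1.01 - 8.96*p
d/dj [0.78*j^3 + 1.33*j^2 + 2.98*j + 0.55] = 2.34*j^2 + 2.66*j + 2.98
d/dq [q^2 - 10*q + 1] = 2*q - 10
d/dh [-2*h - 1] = -2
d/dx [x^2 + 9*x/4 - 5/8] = 2*x + 9/4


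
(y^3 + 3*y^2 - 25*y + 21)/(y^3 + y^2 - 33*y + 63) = (y - 1)/(y - 3)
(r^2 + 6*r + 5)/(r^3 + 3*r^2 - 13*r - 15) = 1/(r - 3)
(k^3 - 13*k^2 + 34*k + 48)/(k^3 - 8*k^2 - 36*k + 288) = (k + 1)/(k + 6)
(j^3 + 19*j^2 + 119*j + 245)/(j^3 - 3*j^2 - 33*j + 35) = (j^2 + 14*j + 49)/(j^2 - 8*j + 7)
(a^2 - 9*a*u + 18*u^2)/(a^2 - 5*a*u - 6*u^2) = (a - 3*u)/(a + u)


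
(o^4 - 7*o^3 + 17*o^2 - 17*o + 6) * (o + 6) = o^5 - o^4 - 25*o^3 + 85*o^2 - 96*o + 36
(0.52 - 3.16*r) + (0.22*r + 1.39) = 1.91 - 2.94*r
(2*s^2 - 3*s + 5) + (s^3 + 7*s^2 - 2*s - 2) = s^3 + 9*s^2 - 5*s + 3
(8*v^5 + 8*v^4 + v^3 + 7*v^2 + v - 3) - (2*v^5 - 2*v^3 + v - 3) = 6*v^5 + 8*v^4 + 3*v^3 + 7*v^2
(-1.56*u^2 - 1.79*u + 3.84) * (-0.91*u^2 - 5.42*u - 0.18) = 1.4196*u^4 + 10.0841*u^3 + 6.4882*u^2 - 20.4906*u - 0.6912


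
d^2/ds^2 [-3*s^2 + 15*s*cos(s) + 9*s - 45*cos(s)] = -15*s*cos(s) - 30*sin(s) + 45*cos(s) - 6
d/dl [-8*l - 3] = -8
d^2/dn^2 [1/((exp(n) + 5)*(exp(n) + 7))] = 4*(exp(3*n) + 9*exp(2*n) + exp(n) - 105)*exp(n)/(exp(6*n) + 36*exp(5*n) + 537*exp(4*n) + 4248*exp(3*n) + 18795*exp(2*n) + 44100*exp(n) + 42875)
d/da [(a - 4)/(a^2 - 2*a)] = (-a^2 + 8*a - 8)/(a^2*(a^2 - 4*a + 4))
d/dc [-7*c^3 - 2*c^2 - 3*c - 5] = -21*c^2 - 4*c - 3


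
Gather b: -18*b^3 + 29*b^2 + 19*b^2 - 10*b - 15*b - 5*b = -18*b^3 + 48*b^2 - 30*b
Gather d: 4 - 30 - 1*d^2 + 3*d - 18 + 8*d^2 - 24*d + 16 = 7*d^2 - 21*d - 28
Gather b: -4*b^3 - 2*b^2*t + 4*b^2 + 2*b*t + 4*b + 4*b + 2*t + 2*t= -4*b^3 + b^2*(4 - 2*t) + b*(2*t + 8) + 4*t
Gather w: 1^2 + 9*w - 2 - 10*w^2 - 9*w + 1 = -10*w^2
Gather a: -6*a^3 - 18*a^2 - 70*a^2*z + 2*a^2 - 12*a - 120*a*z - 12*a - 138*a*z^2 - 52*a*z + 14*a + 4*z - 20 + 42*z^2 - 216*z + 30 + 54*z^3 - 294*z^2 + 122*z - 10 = -6*a^3 + a^2*(-70*z - 16) + a*(-138*z^2 - 172*z - 10) + 54*z^3 - 252*z^2 - 90*z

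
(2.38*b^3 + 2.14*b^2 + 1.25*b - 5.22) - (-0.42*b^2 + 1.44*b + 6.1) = 2.38*b^3 + 2.56*b^2 - 0.19*b - 11.32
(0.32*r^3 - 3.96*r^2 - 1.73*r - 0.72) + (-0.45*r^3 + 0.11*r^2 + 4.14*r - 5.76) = -0.13*r^3 - 3.85*r^2 + 2.41*r - 6.48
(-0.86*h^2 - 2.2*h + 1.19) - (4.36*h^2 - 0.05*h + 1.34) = -5.22*h^2 - 2.15*h - 0.15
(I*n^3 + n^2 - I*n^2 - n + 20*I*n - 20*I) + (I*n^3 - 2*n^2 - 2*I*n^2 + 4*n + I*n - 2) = 2*I*n^3 - n^2 - 3*I*n^2 + 3*n + 21*I*n - 2 - 20*I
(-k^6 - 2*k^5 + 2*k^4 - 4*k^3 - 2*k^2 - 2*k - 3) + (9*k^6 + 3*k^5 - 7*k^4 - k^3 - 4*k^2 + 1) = 8*k^6 + k^5 - 5*k^4 - 5*k^3 - 6*k^2 - 2*k - 2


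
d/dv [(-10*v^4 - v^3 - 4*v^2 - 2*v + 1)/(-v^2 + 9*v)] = (20*v^5 - 269*v^4 - 18*v^3 - 38*v^2 + 2*v - 9)/(v^2*(v^2 - 18*v + 81))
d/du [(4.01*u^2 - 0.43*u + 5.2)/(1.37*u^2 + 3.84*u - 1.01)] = (15.9875*u^2 - 22.3482*u - 19.5337)/(1.8769*u^4 + 10.5216*u^3 + 11.9782*u^2 - 7.7568*u + 1.0201)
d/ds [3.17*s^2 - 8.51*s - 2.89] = 6.34*s - 8.51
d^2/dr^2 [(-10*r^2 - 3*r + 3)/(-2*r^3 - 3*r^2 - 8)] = 2*(40*r^6 + 36*r^5 - 18*r^4 - 1237*r^3 - 1089*r^2 - 72*r + 712)/(8*r^9 + 36*r^8 + 54*r^7 + 123*r^6 + 288*r^5 + 216*r^4 + 384*r^3 + 576*r^2 + 512)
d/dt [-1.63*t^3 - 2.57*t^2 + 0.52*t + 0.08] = -4.89*t^2 - 5.14*t + 0.52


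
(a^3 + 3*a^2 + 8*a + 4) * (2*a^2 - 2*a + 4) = 2*a^5 + 4*a^4 + 14*a^3 + 4*a^2 + 24*a + 16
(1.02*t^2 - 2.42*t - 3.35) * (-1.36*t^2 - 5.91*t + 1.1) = -1.3872*t^4 - 2.737*t^3 + 19.9802*t^2 + 17.1365*t - 3.685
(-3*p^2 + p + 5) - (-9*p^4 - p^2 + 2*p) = 9*p^4 - 2*p^2 - p + 5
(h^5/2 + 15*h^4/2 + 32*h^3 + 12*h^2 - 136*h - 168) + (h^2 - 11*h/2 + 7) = h^5/2 + 15*h^4/2 + 32*h^3 + 13*h^2 - 283*h/2 - 161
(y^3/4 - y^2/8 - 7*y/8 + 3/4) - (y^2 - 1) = y^3/4 - 9*y^2/8 - 7*y/8 + 7/4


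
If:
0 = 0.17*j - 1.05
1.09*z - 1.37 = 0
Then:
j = 6.18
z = 1.26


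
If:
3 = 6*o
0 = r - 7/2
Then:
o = 1/2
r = 7/2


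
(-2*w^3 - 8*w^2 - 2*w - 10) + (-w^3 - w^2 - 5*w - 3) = -3*w^3 - 9*w^2 - 7*w - 13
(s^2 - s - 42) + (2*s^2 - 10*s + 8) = 3*s^2 - 11*s - 34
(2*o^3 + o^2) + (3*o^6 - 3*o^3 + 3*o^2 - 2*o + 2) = 3*o^6 - o^3 + 4*o^2 - 2*o + 2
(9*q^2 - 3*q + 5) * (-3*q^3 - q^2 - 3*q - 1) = -27*q^5 - 39*q^3 - 5*q^2 - 12*q - 5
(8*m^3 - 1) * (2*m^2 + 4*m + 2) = 16*m^5 + 32*m^4 + 16*m^3 - 2*m^2 - 4*m - 2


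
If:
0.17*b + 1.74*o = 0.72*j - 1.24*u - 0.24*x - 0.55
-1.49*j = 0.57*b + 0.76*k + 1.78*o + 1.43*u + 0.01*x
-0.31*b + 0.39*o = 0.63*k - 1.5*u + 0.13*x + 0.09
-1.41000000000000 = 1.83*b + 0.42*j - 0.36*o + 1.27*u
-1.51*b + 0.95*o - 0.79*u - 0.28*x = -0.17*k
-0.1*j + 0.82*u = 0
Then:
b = -1.19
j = 1.05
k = -0.41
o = -0.45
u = 0.13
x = 4.28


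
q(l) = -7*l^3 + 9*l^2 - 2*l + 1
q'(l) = -21*l^2 + 18*l - 2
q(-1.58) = 54.24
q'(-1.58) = -82.86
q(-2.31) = 139.93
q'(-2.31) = -155.64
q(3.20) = -142.62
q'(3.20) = -159.44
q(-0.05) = 1.12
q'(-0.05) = -2.95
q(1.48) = -4.94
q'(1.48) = -21.36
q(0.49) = 1.36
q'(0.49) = 1.78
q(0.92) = 1.33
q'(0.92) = -3.21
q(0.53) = 1.43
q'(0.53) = 1.64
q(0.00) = 1.00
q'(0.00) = -2.00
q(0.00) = 1.00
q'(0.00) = -2.00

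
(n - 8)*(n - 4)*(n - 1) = n^3 - 13*n^2 + 44*n - 32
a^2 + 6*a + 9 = (a + 3)^2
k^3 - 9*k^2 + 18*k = k*(k - 6)*(k - 3)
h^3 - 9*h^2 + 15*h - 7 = (h - 7)*(h - 1)^2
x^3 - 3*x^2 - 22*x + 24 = (x - 6)*(x - 1)*(x + 4)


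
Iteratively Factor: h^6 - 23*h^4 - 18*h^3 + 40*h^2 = (h - 5)*(h^5 + 5*h^4 + 2*h^3 - 8*h^2) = h*(h - 5)*(h^4 + 5*h^3 + 2*h^2 - 8*h) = h^2*(h - 5)*(h^3 + 5*h^2 + 2*h - 8) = h^2*(h - 5)*(h + 4)*(h^2 + h - 2) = h^2*(h - 5)*(h + 2)*(h + 4)*(h - 1)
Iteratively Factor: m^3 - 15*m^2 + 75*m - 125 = (m - 5)*(m^2 - 10*m + 25) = (m - 5)^2*(m - 5)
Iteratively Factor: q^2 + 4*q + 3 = (q + 3)*(q + 1)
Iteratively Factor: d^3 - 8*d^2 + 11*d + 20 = (d + 1)*(d^2 - 9*d + 20) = (d - 4)*(d + 1)*(d - 5)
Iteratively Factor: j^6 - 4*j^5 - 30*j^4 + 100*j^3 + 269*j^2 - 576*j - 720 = (j + 3)*(j^5 - 7*j^4 - 9*j^3 + 127*j^2 - 112*j - 240) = (j - 5)*(j + 3)*(j^4 - 2*j^3 - 19*j^2 + 32*j + 48) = (j - 5)*(j + 3)*(j + 4)*(j^3 - 6*j^2 + 5*j + 12) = (j - 5)*(j - 3)*(j + 3)*(j + 4)*(j^2 - 3*j - 4) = (j - 5)*(j - 3)*(j + 1)*(j + 3)*(j + 4)*(j - 4)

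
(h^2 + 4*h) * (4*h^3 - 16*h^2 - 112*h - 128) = 4*h^5 - 176*h^3 - 576*h^2 - 512*h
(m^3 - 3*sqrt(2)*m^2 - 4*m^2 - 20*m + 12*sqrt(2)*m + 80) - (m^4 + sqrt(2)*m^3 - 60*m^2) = -m^4 - sqrt(2)*m^3 + m^3 - 3*sqrt(2)*m^2 + 56*m^2 - 20*m + 12*sqrt(2)*m + 80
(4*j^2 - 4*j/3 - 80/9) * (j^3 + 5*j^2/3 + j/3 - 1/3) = 4*j^5 + 16*j^4/3 - 88*j^3/9 - 448*j^2/27 - 68*j/27 + 80/27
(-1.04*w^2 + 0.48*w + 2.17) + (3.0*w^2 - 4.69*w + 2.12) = 1.96*w^2 - 4.21*w + 4.29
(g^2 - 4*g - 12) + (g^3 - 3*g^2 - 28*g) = g^3 - 2*g^2 - 32*g - 12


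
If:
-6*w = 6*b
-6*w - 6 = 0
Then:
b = 1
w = -1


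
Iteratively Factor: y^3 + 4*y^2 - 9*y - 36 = (y - 3)*(y^2 + 7*y + 12) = (y - 3)*(y + 4)*(y + 3)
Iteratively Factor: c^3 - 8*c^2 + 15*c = (c - 5)*(c^2 - 3*c) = (c - 5)*(c - 3)*(c)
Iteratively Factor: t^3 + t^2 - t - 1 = (t + 1)*(t^2 - 1) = (t + 1)^2*(t - 1)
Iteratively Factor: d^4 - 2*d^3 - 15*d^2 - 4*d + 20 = (d - 1)*(d^3 - d^2 - 16*d - 20) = (d - 5)*(d - 1)*(d^2 + 4*d + 4) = (d - 5)*(d - 1)*(d + 2)*(d + 2)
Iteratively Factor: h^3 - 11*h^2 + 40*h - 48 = (h - 3)*(h^2 - 8*h + 16) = (h - 4)*(h - 3)*(h - 4)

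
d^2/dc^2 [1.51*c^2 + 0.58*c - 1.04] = 3.02000000000000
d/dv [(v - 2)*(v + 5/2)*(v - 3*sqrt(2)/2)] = 3*v^2 - 3*sqrt(2)*v + v - 5 - 3*sqrt(2)/4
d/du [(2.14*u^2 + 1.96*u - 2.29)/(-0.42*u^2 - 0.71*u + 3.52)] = (-0.6962*u^2 + 13.142*u + 5.2733)/(0.1764*u^4 + 0.5964*u^3 - 2.4527*u^2 - 4.9984*u + 12.3904)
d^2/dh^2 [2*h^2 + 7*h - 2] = 4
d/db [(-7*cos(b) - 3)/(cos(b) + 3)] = 18*sin(b)/(cos(b) + 3)^2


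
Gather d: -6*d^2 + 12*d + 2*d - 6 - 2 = -6*d^2 + 14*d - 8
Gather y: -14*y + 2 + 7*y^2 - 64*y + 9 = 7*y^2 - 78*y + 11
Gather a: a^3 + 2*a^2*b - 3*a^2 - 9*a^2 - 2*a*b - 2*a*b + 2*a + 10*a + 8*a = a^3 + a^2*(2*b - 12) + a*(20 - 4*b)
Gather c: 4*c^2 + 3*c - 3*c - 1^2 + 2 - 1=4*c^2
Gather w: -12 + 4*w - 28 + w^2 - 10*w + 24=w^2 - 6*w - 16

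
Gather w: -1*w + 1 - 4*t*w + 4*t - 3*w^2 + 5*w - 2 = 4*t - 3*w^2 + w*(4 - 4*t) - 1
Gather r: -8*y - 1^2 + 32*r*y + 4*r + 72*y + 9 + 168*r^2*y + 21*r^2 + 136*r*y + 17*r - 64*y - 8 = r^2*(168*y + 21) + r*(168*y + 21)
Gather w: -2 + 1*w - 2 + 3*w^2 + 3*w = 3*w^2 + 4*w - 4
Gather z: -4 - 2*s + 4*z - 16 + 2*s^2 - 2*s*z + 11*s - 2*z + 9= 2*s^2 + 9*s + z*(2 - 2*s) - 11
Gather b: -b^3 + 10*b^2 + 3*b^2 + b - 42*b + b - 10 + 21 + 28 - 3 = -b^3 + 13*b^2 - 40*b + 36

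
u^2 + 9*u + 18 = (u + 3)*(u + 6)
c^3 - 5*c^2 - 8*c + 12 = (c - 6)*(c - 1)*(c + 2)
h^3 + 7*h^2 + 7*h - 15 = (h - 1)*(h + 3)*(h + 5)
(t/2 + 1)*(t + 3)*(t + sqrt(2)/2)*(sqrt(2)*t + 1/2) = sqrt(2)*t^4/2 + 3*t^3/4 + 5*sqrt(2)*t^3/2 + 15*t^2/4 + 25*sqrt(2)*t^2/8 + 5*sqrt(2)*t/8 + 9*t/2 + 3*sqrt(2)/4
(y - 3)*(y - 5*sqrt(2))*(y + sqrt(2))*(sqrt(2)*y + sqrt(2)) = sqrt(2)*y^4 - 8*y^3 - 2*sqrt(2)*y^3 - 13*sqrt(2)*y^2 + 16*y^2 + 24*y + 20*sqrt(2)*y + 30*sqrt(2)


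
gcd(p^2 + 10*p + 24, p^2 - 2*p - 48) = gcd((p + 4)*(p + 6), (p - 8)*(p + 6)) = p + 6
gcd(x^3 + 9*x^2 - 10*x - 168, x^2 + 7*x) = x + 7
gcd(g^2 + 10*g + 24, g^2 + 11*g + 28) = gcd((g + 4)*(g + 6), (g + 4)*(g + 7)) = g + 4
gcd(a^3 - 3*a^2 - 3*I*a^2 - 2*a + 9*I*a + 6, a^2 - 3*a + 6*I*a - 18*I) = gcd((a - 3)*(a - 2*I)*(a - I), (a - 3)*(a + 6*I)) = a - 3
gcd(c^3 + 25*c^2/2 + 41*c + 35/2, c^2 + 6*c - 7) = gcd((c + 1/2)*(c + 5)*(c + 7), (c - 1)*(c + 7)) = c + 7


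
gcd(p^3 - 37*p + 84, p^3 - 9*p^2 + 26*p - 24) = p^2 - 7*p + 12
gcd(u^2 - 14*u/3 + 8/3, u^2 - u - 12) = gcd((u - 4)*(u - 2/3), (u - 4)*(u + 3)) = u - 4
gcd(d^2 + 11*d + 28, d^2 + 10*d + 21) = d + 7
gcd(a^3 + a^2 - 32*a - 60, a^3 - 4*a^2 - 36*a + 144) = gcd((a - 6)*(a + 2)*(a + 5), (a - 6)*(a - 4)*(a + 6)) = a - 6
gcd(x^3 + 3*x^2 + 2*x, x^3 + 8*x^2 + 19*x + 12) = x + 1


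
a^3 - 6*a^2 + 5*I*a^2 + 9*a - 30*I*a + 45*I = (a - 3)^2*(a + 5*I)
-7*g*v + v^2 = v*(-7*g + v)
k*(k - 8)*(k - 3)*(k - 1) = k^4 - 12*k^3 + 35*k^2 - 24*k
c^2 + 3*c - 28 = (c - 4)*(c + 7)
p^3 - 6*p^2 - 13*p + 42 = (p - 7)*(p - 2)*(p + 3)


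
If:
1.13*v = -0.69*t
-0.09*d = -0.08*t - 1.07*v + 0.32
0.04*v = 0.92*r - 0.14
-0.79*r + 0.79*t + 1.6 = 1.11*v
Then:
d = 2.78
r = 0.18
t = -0.99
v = 0.61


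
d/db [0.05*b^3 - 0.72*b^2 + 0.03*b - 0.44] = 0.15*b^2 - 1.44*b + 0.03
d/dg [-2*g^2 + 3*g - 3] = 3 - 4*g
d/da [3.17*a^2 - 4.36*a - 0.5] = 6.34*a - 4.36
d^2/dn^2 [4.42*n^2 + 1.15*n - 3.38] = 8.84000000000000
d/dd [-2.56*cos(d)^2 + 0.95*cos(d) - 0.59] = (5.12*cos(d) - 0.95)*sin(d)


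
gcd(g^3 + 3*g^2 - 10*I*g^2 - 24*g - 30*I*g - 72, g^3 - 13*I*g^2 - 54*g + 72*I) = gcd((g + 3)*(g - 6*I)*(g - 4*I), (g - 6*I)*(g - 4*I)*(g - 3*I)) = g^2 - 10*I*g - 24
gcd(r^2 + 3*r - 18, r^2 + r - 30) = r + 6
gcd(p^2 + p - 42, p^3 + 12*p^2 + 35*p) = p + 7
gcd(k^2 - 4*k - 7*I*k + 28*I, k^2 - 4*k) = k - 4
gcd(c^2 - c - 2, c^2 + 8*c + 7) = c + 1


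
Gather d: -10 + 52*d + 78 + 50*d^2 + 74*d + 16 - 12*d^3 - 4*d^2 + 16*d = -12*d^3 + 46*d^2 + 142*d + 84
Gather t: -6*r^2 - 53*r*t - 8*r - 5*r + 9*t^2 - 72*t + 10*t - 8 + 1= -6*r^2 - 13*r + 9*t^2 + t*(-53*r - 62) - 7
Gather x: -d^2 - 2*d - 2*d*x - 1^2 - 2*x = -d^2 - 2*d + x*(-2*d - 2) - 1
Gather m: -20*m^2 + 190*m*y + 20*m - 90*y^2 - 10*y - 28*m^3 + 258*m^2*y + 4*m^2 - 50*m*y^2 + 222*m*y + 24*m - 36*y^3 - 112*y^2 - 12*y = -28*m^3 + m^2*(258*y - 16) + m*(-50*y^2 + 412*y + 44) - 36*y^3 - 202*y^2 - 22*y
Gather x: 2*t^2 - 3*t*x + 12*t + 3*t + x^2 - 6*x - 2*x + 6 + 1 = 2*t^2 + 15*t + x^2 + x*(-3*t - 8) + 7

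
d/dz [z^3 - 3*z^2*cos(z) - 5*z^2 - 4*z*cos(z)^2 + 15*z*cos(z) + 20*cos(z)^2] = 3*z^2*sin(z) + 3*z^2 - 15*z*sin(z) + 4*z*sin(2*z) - 6*z*cos(z) - 10*z - 20*sin(2*z) - 4*cos(z)^2 + 15*cos(z)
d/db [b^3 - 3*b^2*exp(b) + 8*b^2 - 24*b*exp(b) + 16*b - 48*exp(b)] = -3*b^2*exp(b) + 3*b^2 - 30*b*exp(b) + 16*b - 72*exp(b) + 16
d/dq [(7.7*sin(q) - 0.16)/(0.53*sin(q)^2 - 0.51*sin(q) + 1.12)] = (-4.081*sin(q)^2 + 0.1696*sin(q) + 8.5424)*cos(q)/(0.2809*sin(q)^4 - 0.5406*sin(q)^3 + 1.4473*sin(q)^2 - 1.1424*sin(q) + 1.2544)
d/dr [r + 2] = 1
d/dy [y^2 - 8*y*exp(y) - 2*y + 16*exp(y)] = -8*y*exp(y) + 2*y + 8*exp(y) - 2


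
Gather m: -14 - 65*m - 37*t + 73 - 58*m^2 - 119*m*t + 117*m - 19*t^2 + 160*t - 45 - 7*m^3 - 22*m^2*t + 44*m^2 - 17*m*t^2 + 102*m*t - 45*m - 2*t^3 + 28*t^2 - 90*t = -7*m^3 + m^2*(-22*t - 14) + m*(-17*t^2 - 17*t + 7) - 2*t^3 + 9*t^2 + 33*t + 14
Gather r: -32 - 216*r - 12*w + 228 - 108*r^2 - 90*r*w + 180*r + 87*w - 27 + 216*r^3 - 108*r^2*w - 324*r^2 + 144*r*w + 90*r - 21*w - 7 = 216*r^3 + r^2*(-108*w - 432) + r*(54*w + 54) + 54*w + 162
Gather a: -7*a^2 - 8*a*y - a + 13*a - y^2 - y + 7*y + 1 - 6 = -7*a^2 + a*(12 - 8*y) - y^2 + 6*y - 5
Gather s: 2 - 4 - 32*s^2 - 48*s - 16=-32*s^2 - 48*s - 18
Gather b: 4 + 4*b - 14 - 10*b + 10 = -6*b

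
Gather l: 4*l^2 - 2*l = 4*l^2 - 2*l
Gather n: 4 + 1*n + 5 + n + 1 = 2*n + 10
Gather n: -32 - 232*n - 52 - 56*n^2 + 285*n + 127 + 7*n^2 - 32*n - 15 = -49*n^2 + 21*n + 28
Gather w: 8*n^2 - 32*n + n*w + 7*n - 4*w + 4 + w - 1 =8*n^2 - 25*n + w*(n - 3) + 3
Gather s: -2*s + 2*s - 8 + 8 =0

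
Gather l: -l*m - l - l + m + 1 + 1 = l*(-m - 2) + m + 2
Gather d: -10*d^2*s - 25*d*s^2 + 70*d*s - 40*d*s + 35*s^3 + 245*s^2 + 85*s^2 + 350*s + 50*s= -10*d^2*s + d*(-25*s^2 + 30*s) + 35*s^3 + 330*s^2 + 400*s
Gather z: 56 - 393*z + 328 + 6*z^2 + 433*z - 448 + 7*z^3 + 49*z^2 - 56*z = 7*z^3 + 55*z^2 - 16*z - 64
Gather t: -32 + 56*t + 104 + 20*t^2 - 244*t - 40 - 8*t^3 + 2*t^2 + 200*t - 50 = -8*t^3 + 22*t^2 + 12*t - 18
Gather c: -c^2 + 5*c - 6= -c^2 + 5*c - 6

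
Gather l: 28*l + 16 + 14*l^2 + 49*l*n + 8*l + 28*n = 14*l^2 + l*(49*n + 36) + 28*n + 16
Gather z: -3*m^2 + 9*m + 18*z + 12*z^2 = -3*m^2 + 9*m + 12*z^2 + 18*z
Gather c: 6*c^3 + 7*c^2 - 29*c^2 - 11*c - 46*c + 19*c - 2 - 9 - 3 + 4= 6*c^3 - 22*c^2 - 38*c - 10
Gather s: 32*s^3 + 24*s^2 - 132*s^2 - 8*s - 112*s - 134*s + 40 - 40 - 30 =32*s^3 - 108*s^2 - 254*s - 30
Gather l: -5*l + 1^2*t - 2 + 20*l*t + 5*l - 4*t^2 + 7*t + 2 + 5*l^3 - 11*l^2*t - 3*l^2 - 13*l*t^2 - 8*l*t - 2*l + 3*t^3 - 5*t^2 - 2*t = 5*l^3 + l^2*(-11*t - 3) + l*(-13*t^2 + 12*t - 2) + 3*t^3 - 9*t^2 + 6*t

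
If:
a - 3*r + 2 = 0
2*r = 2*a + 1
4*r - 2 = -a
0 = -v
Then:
No Solution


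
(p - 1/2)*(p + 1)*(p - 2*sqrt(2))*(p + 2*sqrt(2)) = p^4 + p^3/2 - 17*p^2/2 - 4*p + 4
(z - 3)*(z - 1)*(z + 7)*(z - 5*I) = z^4 + 3*z^3 - 5*I*z^3 - 25*z^2 - 15*I*z^2 + 21*z + 125*I*z - 105*I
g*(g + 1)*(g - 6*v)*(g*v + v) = g^4*v - 6*g^3*v^2 + 2*g^3*v - 12*g^2*v^2 + g^2*v - 6*g*v^2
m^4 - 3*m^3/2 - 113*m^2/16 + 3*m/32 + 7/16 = (m - 7/2)*(m - 1/4)*(m + 1/4)*(m + 2)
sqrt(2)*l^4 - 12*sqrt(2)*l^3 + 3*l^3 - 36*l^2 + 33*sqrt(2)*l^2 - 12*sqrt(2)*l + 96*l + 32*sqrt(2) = (l - 8)*(l - 4)*(l + sqrt(2))*(sqrt(2)*l + 1)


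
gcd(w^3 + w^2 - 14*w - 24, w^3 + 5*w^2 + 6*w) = w^2 + 5*w + 6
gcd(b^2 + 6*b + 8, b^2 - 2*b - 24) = b + 4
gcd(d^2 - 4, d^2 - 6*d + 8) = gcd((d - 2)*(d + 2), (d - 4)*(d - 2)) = d - 2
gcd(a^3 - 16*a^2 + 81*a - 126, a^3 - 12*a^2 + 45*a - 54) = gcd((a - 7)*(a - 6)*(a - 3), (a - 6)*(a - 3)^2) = a^2 - 9*a + 18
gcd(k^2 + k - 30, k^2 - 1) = 1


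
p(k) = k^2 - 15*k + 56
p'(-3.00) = -21.00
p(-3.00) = 110.00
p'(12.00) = 9.00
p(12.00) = 20.00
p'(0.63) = -13.74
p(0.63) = 46.95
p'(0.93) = -13.14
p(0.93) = 42.91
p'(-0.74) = -16.48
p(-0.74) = 67.65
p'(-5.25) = -25.50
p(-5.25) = 162.31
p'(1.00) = -13.00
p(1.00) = 42.00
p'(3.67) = -7.66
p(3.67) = 14.42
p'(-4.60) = -24.20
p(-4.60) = 146.16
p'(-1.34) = -17.68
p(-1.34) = 77.90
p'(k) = 2*k - 15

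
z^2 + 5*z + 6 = (z + 2)*(z + 3)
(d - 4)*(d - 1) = d^2 - 5*d + 4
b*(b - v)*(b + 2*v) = b^3 + b^2*v - 2*b*v^2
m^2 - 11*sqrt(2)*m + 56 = (m - 7*sqrt(2))*(m - 4*sqrt(2))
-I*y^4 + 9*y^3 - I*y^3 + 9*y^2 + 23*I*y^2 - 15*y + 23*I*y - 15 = (y + I)*(y + 3*I)*(y + 5*I)*(-I*y - I)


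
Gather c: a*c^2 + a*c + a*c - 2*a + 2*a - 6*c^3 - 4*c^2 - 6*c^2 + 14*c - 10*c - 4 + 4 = -6*c^3 + c^2*(a - 10) + c*(2*a + 4)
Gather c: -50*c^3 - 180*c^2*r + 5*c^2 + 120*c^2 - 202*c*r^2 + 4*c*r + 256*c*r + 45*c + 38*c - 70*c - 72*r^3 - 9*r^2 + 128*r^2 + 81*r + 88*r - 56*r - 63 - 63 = -50*c^3 + c^2*(125 - 180*r) + c*(-202*r^2 + 260*r + 13) - 72*r^3 + 119*r^2 + 113*r - 126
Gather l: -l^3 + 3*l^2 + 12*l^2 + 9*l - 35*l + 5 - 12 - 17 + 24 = -l^3 + 15*l^2 - 26*l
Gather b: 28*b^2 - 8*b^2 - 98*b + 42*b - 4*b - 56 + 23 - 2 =20*b^2 - 60*b - 35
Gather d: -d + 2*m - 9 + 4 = -d + 2*m - 5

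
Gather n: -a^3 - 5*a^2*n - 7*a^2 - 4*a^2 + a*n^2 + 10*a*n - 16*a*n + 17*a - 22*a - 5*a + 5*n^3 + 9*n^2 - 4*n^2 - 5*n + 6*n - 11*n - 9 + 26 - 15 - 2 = -a^3 - 11*a^2 - 10*a + 5*n^3 + n^2*(a + 5) + n*(-5*a^2 - 6*a - 10)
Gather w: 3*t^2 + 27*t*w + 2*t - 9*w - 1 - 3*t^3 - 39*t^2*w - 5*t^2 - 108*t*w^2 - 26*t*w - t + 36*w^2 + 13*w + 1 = -3*t^3 - 2*t^2 + t + w^2*(36 - 108*t) + w*(-39*t^2 + t + 4)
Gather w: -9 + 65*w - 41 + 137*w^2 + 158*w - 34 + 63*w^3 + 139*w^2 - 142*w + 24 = 63*w^3 + 276*w^2 + 81*w - 60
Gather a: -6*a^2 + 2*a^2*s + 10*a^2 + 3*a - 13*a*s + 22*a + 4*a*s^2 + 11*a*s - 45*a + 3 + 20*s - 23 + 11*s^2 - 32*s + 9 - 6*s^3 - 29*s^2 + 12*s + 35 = a^2*(2*s + 4) + a*(4*s^2 - 2*s - 20) - 6*s^3 - 18*s^2 + 24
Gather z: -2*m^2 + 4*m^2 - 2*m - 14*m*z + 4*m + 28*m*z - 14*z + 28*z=2*m^2 + 2*m + z*(14*m + 14)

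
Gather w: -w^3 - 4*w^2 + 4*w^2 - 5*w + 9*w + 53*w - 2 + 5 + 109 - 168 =-w^3 + 57*w - 56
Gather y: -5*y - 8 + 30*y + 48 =25*y + 40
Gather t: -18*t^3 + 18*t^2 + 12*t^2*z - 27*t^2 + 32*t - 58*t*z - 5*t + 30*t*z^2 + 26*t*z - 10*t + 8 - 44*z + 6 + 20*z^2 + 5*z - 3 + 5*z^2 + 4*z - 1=-18*t^3 + t^2*(12*z - 9) + t*(30*z^2 - 32*z + 17) + 25*z^2 - 35*z + 10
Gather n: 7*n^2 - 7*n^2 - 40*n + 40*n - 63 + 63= 0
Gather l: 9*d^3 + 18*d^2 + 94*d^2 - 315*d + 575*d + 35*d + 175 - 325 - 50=9*d^3 + 112*d^2 + 295*d - 200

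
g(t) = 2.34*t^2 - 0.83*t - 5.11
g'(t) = 4.68*t - 0.83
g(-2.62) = 13.13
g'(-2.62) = -13.09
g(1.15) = -2.97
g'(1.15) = 4.55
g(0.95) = -3.79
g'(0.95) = 3.62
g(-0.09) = -5.02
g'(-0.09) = -1.25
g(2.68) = 9.47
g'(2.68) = 11.71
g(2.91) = 12.29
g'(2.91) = 12.79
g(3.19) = 16.05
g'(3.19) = 14.10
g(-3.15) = 20.72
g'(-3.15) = -15.57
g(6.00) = 74.15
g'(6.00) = 27.25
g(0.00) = -5.11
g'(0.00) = -0.83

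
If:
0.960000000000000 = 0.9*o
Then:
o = 1.07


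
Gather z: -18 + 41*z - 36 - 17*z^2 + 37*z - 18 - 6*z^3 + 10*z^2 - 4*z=-6*z^3 - 7*z^2 + 74*z - 72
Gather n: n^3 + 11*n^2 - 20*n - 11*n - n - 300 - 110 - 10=n^3 + 11*n^2 - 32*n - 420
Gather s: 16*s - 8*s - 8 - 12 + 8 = 8*s - 12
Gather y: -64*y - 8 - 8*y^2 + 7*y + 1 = -8*y^2 - 57*y - 7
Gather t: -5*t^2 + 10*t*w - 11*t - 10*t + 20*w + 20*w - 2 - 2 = -5*t^2 + t*(10*w - 21) + 40*w - 4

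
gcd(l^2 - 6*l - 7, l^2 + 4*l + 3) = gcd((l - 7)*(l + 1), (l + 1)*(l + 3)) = l + 1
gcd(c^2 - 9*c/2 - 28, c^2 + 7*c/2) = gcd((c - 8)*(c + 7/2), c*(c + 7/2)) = c + 7/2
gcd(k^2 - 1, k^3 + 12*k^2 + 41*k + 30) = k + 1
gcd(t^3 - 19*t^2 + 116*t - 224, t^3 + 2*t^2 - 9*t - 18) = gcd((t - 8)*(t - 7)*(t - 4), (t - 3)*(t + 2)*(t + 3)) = 1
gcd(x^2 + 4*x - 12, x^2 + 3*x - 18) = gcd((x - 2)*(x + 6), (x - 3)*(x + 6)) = x + 6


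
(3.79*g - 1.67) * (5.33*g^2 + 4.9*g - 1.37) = 20.2007*g^3 + 9.6699*g^2 - 13.3753*g + 2.2879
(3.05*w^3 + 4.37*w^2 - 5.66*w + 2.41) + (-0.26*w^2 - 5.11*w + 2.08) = 3.05*w^3 + 4.11*w^2 - 10.77*w + 4.49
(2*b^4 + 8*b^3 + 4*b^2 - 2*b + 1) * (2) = 4*b^4 + 16*b^3 + 8*b^2 - 4*b + 2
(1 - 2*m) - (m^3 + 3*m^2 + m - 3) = -m^3 - 3*m^2 - 3*m + 4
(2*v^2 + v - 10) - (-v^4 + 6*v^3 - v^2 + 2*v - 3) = v^4 - 6*v^3 + 3*v^2 - v - 7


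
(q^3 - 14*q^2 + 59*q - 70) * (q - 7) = q^4 - 21*q^3 + 157*q^2 - 483*q + 490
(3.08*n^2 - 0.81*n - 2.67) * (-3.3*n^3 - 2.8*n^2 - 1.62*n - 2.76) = -10.164*n^5 - 5.951*n^4 + 6.0894*n^3 + 0.287399999999999*n^2 + 6.561*n + 7.3692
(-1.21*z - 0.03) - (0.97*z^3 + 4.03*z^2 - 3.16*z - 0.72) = -0.97*z^3 - 4.03*z^2 + 1.95*z + 0.69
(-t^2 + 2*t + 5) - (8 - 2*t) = -t^2 + 4*t - 3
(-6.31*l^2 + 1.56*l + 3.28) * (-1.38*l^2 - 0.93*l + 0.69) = 8.7078*l^4 + 3.7155*l^3 - 10.3311*l^2 - 1.974*l + 2.2632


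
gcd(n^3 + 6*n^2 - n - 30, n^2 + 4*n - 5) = n + 5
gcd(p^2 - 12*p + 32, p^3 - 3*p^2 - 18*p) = 1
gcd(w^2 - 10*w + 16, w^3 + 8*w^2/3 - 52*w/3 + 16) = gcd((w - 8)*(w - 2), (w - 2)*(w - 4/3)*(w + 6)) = w - 2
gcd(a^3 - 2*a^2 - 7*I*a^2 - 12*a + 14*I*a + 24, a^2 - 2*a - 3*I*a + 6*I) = a^2 + a*(-2 - 3*I) + 6*I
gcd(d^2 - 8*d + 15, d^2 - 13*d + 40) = d - 5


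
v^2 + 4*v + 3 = (v + 1)*(v + 3)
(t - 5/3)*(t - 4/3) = t^2 - 3*t + 20/9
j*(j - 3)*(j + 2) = j^3 - j^2 - 6*j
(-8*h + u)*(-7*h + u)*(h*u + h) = 56*h^3*u + 56*h^3 - 15*h^2*u^2 - 15*h^2*u + h*u^3 + h*u^2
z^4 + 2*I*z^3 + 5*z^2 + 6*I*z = z*(z - 2*I)*(z + I)*(z + 3*I)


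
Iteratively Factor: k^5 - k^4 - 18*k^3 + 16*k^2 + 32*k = (k + 4)*(k^4 - 5*k^3 + 2*k^2 + 8*k) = (k + 1)*(k + 4)*(k^3 - 6*k^2 + 8*k) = (k - 4)*(k + 1)*(k + 4)*(k^2 - 2*k) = k*(k - 4)*(k + 1)*(k + 4)*(k - 2)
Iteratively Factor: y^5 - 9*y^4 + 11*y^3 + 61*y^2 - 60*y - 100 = (y - 5)*(y^4 - 4*y^3 - 9*y^2 + 16*y + 20) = (y - 5)^2*(y^3 + y^2 - 4*y - 4) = (y - 5)^2*(y - 2)*(y^2 + 3*y + 2) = (y - 5)^2*(y - 2)*(y + 1)*(y + 2)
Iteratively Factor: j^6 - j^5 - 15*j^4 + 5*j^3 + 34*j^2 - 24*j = (j - 1)*(j^5 - 15*j^3 - 10*j^2 + 24*j) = (j - 1)*(j + 3)*(j^4 - 3*j^3 - 6*j^2 + 8*j) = (j - 1)^2*(j + 3)*(j^3 - 2*j^2 - 8*j) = (j - 4)*(j - 1)^2*(j + 3)*(j^2 + 2*j) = (j - 4)*(j - 1)^2*(j + 2)*(j + 3)*(j)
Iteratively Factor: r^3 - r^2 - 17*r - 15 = (r + 3)*(r^2 - 4*r - 5) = (r + 1)*(r + 3)*(r - 5)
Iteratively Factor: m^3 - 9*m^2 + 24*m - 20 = (m - 5)*(m^2 - 4*m + 4) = (m - 5)*(m - 2)*(m - 2)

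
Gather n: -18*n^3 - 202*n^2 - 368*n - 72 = -18*n^3 - 202*n^2 - 368*n - 72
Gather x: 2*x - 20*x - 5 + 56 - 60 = -18*x - 9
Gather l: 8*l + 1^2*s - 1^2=8*l + s - 1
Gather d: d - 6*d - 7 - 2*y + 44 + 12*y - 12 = -5*d + 10*y + 25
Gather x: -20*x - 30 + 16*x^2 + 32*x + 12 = 16*x^2 + 12*x - 18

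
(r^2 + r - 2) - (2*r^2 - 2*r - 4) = -r^2 + 3*r + 2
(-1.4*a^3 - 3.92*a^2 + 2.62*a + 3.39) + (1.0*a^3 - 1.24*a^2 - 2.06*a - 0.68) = -0.4*a^3 - 5.16*a^2 + 0.56*a + 2.71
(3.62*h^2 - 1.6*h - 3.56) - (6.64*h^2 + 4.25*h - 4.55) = -3.02*h^2 - 5.85*h + 0.99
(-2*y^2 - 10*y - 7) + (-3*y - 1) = -2*y^2 - 13*y - 8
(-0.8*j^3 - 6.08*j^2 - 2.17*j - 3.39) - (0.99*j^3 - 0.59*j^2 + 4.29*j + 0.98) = -1.79*j^3 - 5.49*j^2 - 6.46*j - 4.37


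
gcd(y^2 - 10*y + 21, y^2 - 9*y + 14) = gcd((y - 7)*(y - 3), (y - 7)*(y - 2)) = y - 7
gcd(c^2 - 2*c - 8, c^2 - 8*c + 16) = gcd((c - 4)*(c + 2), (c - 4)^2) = c - 4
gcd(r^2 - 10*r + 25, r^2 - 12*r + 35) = r - 5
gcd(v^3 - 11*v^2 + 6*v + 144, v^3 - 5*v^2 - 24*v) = v^2 - 5*v - 24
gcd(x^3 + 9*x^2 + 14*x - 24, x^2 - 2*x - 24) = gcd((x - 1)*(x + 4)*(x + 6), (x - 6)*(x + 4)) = x + 4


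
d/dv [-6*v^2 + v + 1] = 1 - 12*v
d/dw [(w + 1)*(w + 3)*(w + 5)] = 3*w^2 + 18*w + 23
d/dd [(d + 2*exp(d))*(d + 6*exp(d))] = 8*d*exp(d) + 2*d + 24*exp(2*d) + 8*exp(d)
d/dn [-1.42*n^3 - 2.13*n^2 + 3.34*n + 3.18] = -4.26*n^2 - 4.26*n + 3.34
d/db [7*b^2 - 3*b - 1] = 14*b - 3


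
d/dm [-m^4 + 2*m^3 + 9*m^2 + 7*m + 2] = -4*m^3 + 6*m^2 + 18*m + 7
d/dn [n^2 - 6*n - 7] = 2*n - 6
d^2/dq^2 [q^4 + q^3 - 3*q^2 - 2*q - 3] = 12*q^2 + 6*q - 6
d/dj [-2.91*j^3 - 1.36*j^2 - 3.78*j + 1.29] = -8.73*j^2 - 2.72*j - 3.78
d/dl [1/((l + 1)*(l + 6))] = (-2*l - 7)/(l^4 + 14*l^3 + 61*l^2 + 84*l + 36)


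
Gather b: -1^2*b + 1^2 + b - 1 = 0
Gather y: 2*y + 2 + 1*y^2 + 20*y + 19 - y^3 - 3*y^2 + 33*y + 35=-y^3 - 2*y^2 + 55*y + 56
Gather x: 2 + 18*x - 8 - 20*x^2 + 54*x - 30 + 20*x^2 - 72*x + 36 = 0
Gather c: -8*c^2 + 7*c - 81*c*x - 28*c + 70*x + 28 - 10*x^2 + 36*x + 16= -8*c^2 + c*(-81*x - 21) - 10*x^2 + 106*x + 44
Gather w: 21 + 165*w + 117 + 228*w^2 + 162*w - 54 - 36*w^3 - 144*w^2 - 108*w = -36*w^3 + 84*w^2 + 219*w + 84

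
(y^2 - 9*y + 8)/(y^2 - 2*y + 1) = (y - 8)/(y - 1)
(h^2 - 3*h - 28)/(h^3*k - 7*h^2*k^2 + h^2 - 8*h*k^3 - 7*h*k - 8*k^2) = (-h^2 + 3*h + 28)/(-h^3*k + 7*h^2*k^2 - h^2 + 8*h*k^3 + 7*h*k + 8*k^2)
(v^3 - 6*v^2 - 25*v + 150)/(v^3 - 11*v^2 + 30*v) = (v + 5)/v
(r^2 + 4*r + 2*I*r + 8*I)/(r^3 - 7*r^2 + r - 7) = (r^2 + 2*r*(2 + I) + 8*I)/(r^3 - 7*r^2 + r - 7)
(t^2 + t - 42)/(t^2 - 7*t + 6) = (t + 7)/(t - 1)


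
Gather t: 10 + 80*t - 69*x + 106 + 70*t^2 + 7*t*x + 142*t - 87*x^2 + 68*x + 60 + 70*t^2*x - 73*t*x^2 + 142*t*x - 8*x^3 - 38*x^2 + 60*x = t^2*(70*x + 70) + t*(-73*x^2 + 149*x + 222) - 8*x^3 - 125*x^2 + 59*x + 176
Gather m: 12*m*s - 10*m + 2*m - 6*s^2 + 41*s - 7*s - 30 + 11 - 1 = m*(12*s - 8) - 6*s^2 + 34*s - 20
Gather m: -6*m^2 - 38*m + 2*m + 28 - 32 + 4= -6*m^2 - 36*m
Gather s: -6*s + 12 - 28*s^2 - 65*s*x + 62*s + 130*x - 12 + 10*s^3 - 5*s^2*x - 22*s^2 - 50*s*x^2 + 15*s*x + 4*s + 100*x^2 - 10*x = 10*s^3 + s^2*(-5*x - 50) + s*(-50*x^2 - 50*x + 60) + 100*x^2 + 120*x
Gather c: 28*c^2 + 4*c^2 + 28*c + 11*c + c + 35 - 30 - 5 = 32*c^2 + 40*c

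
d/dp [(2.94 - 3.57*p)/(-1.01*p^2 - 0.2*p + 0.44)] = (-3.6057*p^2 + 5.9388*p - 0.9828)/(1.0201*p^4 + 0.404*p^3 - 0.8488*p^2 - 0.176*p + 0.1936)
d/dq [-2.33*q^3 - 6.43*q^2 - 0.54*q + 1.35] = -6.99*q^2 - 12.86*q - 0.54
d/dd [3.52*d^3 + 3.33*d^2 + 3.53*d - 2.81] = 10.56*d^2 + 6.66*d + 3.53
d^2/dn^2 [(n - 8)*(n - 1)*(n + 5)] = 6*n - 8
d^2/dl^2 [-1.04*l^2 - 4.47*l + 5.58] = -2.08000000000000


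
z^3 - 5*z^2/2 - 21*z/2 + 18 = (z - 4)*(z - 3/2)*(z + 3)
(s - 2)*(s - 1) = s^2 - 3*s + 2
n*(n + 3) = n^2 + 3*n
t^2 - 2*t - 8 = (t - 4)*(t + 2)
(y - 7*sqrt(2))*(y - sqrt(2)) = y^2 - 8*sqrt(2)*y + 14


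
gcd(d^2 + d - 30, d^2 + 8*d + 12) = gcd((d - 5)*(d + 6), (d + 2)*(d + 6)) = d + 6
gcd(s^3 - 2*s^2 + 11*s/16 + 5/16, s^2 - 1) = s - 1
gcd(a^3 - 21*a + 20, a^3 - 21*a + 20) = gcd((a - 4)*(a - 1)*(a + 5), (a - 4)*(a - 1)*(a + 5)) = a^3 - 21*a + 20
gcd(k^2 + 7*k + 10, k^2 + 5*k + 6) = k + 2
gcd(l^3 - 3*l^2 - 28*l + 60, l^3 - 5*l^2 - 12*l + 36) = l^2 - 8*l + 12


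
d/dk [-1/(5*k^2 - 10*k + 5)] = 2*(k - 1)/(5*(k^2 - 2*k + 1)^2)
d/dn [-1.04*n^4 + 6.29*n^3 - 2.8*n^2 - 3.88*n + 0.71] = -4.16*n^3 + 18.87*n^2 - 5.6*n - 3.88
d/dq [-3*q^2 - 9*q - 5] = -6*q - 9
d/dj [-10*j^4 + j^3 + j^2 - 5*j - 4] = -40*j^3 + 3*j^2 + 2*j - 5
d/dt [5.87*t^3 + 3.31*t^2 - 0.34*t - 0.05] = 17.61*t^2 + 6.62*t - 0.34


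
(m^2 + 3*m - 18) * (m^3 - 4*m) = m^5 + 3*m^4 - 22*m^3 - 12*m^2 + 72*m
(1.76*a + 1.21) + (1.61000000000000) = 1.76*a + 2.82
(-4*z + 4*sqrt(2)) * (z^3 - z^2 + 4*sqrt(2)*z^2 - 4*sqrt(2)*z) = -4*z^4 - 12*sqrt(2)*z^3 + 4*z^3 + 12*sqrt(2)*z^2 + 32*z^2 - 32*z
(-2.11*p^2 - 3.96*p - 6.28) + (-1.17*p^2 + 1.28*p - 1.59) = -3.28*p^2 - 2.68*p - 7.87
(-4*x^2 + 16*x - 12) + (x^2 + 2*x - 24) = -3*x^2 + 18*x - 36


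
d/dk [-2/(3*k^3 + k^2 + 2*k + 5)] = 2*(9*k^2 + 2*k + 2)/(3*k^3 + k^2 + 2*k + 5)^2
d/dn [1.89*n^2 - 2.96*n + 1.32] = 3.78*n - 2.96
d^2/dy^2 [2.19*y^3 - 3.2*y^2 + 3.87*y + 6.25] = 13.14*y - 6.4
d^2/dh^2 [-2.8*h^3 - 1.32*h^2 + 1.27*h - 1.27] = -16.8*h - 2.64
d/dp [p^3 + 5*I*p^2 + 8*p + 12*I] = 3*p^2 + 10*I*p + 8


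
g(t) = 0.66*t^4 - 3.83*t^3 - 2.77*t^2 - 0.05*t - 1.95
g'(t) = 2.64*t^3 - 11.49*t^2 - 5.54*t - 0.05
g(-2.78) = 98.49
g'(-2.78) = -130.17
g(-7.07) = 2862.44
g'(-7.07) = -1468.17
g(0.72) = -4.67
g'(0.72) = -9.01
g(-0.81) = -1.41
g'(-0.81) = -4.50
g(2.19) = -40.39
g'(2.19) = -39.56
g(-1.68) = 13.73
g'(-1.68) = -35.69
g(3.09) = -81.38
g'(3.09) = -48.99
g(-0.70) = -1.80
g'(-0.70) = -2.71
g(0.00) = -1.95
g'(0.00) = -0.05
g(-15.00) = 45714.30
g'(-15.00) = -11412.20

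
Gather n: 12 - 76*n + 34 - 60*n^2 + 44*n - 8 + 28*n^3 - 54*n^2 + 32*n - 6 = 28*n^3 - 114*n^2 + 32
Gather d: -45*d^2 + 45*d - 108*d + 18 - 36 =-45*d^2 - 63*d - 18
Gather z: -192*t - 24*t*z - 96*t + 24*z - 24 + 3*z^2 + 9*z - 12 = -288*t + 3*z^2 + z*(33 - 24*t) - 36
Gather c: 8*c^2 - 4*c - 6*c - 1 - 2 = 8*c^2 - 10*c - 3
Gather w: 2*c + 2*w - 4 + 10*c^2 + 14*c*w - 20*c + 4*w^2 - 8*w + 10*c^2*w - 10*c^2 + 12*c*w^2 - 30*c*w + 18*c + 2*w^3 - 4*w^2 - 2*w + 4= 12*c*w^2 + 2*w^3 + w*(10*c^2 - 16*c - 8)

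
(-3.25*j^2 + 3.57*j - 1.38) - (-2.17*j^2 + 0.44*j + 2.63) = -1.08*j^2 + 3.13*j - 4.01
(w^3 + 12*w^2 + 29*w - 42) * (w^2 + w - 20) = w^5 + 13*w^4 + 21*w^3 - 253*w^2 - 622*w + 840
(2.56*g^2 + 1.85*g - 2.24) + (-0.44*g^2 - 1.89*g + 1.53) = 2.12*g^2 - 0.0399999999999998*g - 0.71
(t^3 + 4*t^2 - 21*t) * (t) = t^4 + 4*t^3 - 21*t^2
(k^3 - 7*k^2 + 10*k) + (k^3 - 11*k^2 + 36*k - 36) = 2*k^3 - 18*k^2 + 46*k - 36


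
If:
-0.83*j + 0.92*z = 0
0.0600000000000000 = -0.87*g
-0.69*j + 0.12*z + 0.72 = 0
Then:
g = -0.07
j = 1.24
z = 1.12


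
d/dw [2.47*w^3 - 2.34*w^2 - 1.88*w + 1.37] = 7.41*w^2 - 4.68*w - 1.88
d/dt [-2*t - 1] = -2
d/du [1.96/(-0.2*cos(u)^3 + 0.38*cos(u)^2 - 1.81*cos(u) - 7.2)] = (-1.176*cos(u)^2 + 1.4896*cos(u) - 3.5476)*sin(u)/(0.2*cos(u)^3 - 0.38*cos(u)^2 + 1.81*cos(u) + 7.2)^2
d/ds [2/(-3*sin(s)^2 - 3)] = 8*sin(2*s)/(3*(3 - cos(2*s))^2)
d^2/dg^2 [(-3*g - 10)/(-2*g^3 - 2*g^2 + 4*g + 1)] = 4*(18*g^5 + 138*g^4 + 178*g^3 - 42*g^2 - 81*g + 84)/(8*g^9 + 24*g^8 - 24*g^7 - 100*g^6 + 24*g^5 + 132*g^4 - 10*g^3 - 42*g^2 - 12*g - 1)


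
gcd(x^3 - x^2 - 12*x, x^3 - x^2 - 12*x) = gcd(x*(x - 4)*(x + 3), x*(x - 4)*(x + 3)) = x^3 - x^2 - 12*x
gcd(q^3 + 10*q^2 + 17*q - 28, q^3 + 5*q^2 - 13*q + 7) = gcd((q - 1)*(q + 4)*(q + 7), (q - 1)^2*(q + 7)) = q^2 + 6*q - 7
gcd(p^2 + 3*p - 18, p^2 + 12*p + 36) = p + 6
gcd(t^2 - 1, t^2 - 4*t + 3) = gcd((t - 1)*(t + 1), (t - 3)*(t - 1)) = t - 1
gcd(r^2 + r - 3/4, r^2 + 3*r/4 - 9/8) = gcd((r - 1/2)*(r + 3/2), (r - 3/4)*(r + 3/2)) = r + 3/2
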